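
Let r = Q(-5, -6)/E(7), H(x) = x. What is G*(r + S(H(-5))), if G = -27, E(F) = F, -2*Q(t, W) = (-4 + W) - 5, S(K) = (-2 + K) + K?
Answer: 4131/14 ≈ 295.07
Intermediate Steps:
S(K) = -2 + 2*K
Q(t, W) = 9/2 - W/2 (Q(t, W) = -((-4 + W) - 5)/2 = -(-9 + W)/2 = 9/2 - W/2)
r = 15/14 (r = (9/2 - ½*(-6))/7 = (9/2 + 3)*(⅐) = (15/2)*(⅐) = 15/14 ≈ 1.0714)
G*(r + S(H(-5))) = -27*(15/14 + (-2 + 2*(-5))) = -27*(15/14 + (-2 - 10)) = -27*(15/14 - 12) = -27*(-153/14) = 4131/14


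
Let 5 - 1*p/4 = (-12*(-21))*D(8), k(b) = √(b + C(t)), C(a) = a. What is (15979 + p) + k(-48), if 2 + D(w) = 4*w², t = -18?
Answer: -240033 + I*√66 ≈ -2.4003e+5 + 8.124*I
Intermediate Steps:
D(w) = -2 + 4*w²
k(b) = √(-18 + b) (k(b) = √(b - 18) = √(-18 + b))
p = -256012 (p = 20 - 4*(-12*(-21))*(-2 + 4*8²) = 20 - 1008*(-2 + 4*64) = 20 - 1008*(-2 + 256) = 20 - 1008*254 = 20 - 4*64008 = 20 - 256032 = -256012)
(15979 + p) + k(-48) = (15979 - 256012) + √(-18 - 48) = -240033 + √(-66) = -240033 + I*√66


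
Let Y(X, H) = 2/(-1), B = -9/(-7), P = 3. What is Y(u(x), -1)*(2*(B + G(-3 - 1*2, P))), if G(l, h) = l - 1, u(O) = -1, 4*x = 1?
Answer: 132/7 ≈ 18.857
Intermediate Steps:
x = ¼ (x = (¼)*1 = ¼ ≈ 0.25000)
G(l, h) = -1 + l
B = 9/7 (B = -9*(-⅐) = 9/7 ≈ 1.2857)
Y(X, H) = -2 (Y(X, H) = 2*(-1) = -2)
Y(u(x), -1)*(2*(B + G(-3 - 1*2, P))) = -4*(9/7 + (-1 + (-3 - 1*2))) = -4*(9/7 + (-1 + (-3 - 2))) = -4*(9/7 + (-1 - 5)) = -4*(9/7 - 6) = -4*(-33)/7 = -2*(-66/7) = 132/7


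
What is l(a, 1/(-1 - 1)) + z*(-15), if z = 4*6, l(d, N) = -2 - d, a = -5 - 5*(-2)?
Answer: -367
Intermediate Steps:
a = 5 (a = -5 + 10 = 5)
z = 24
l(a, 1/(-1 - 1)) + z*(-15) = (-2 - 1*5) + 24*(-15) = (-2 - 5) - 360 = -7 - 360 = -367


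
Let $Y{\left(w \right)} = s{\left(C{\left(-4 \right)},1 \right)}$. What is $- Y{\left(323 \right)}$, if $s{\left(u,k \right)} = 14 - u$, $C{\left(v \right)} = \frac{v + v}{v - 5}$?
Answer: $- \frac{118}{9} \approx -13.111$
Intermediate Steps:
$C{\left(v \right)} = \frac{2 v}{-5 + v}$
$Y{\left(w \right)} = \frac{118}{9}$ ($Y{\left(w \right)} = 14 - 2 \left(-4\right) \frac{1}{-5 - 4} = 14 - 2 \left(-4\right) \frac{1}{-9} = 14 - 2 \left(-4\right) \left(- \frac{1}{9}\right) = 14 - \frac{8}{9} = \frac{118}{9}$)
$- Y{\left(323 \right)} = \left(-1\right) \frac{118}{9} = - \frac{118}{9}$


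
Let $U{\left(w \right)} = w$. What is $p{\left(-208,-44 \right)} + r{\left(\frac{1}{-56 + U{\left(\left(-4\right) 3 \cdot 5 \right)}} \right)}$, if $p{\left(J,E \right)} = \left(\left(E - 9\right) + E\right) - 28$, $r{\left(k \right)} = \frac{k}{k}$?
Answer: $-124$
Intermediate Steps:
$r{\left(k \right)} = 1$
$p{\left(J,E \right)} = -37 + 2 E$ ($p{\left(J,E \right)} = \left(\left(E - 9\right) + E\right) - 28 = \left(\left(-9 + E\right) + E\right) - 28 = \left(-9 + 2 E\right) - 28 = -37 + 2 E$)
$p{\left(-208,-44 \right)} + r{\left(\frac{1}{-56 + U{\left(\left(-4\right) 3 \cdot 5 \right)}} \right)} = \left(-37 + 2 \left(-44\right)\right) + 1 = \left(-37 - 88\right) + 1 = -125 + 1 = -124$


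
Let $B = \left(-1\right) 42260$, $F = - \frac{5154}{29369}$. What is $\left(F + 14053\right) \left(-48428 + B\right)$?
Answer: $- \frac{37428515843264}{29369} \approx -1.2744 \cdot 10^{9}$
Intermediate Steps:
$F = - \frac{5154}{29369}$ ($F = \left(-5154\right) \frac{1}{29369} = - \frac{5154}{29369} \approx -0.17549$)
$B = -42260$
$\left(F + 14053\right) \left(-48428 + B\right) = \left(- \frac{5154}{29369} + 14053\right) \left(-48428 - 42260\right) = \frac{412717403}{29369} \left(-90688\right) = - \frac{37428515843264}{29369}$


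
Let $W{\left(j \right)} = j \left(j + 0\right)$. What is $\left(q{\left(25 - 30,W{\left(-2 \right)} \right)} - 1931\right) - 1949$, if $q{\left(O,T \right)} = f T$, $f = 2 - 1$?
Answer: $-3876$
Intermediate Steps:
$f = 1$
$W{\left(j \right)} = j^{2}$ ($W{\left(j \right)} = j j = j^{2}$)
$q{\left(O,T \right)} = T$ ($q{\left(O,T \right)} = 1 T = T$)
$\left(q{\left(25 - 30,W{\left(-2 \right)} \right)} - 1931\right) - 1949 = \left(\left(-2\right)^{2} - 1931\right) - 1949 = \left(4 - 1931\right) - 1949 = -1927 - 1949 = -3876$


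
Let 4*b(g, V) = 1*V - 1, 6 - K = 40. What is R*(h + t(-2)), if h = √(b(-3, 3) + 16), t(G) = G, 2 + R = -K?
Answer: -64 + 16*√66 ≈ 65.985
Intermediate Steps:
K = -34 (K = 6 - 1*40 = 6 - 40 = -34)
b(g, V) = -¼ + V/4 (b(g, V) = (1*V - 1)/4 = (V - 1)/4 = (-1 + V)/4 = -¼ + V/4)
R = 32 (R = -2 - 1*(-34) = -2 + 34 = 32)
h = √66/2 (h = √((-¼ + (¼)*3) + 16) = √((-¼ + ¾) + 16) = √(½ + 16) = √(33/2) = √66/2 ≈ 4.0620)
R*(h + t(-2)) = 32*(√66/2 - 2) = 32*(-2 + √66/2) = -64 + 16*√66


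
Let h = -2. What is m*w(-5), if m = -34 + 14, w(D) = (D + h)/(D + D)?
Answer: -14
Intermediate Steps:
w(D) = (-2 + D)/(2*D) (w(D) = (D - 2)/(D + D) = (-2 + D)/((2*D)) = (-2 + D)*(1/(2*D)) = (-2 + D)/(2*D))
m = -20
m*w(-5) = -10*(-2 - 5)/(-5) = -10*(-1)*(-7)/5 = -20*7/10 = -14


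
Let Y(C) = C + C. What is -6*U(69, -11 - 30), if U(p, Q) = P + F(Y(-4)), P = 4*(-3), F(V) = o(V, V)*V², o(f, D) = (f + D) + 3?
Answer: 5064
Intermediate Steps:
o(f, D) = 3 + D + f (o(f, D) = (D + f) + 3 = 3 + D + f)
Y(C) = 2*C
F(V) = V²*(3 + 2*V) (F(V) = (3 + V + V)*V² = (3 + 2*V)*V² = V²*(3 + 2*V))
P = -12
U(p, Q) = -844 (U(p, Q) = -12 + (2*(-4))²*(3 + 2*(2*(-4))) = -12 + (-8)²*(3 + 2*(-8)) = -12 + 64*(3 - 16) = -12 + 64*(-13) = -12 - 832 = -844)
-6*U(69, -11 - 30) = -6*(-844) = 5064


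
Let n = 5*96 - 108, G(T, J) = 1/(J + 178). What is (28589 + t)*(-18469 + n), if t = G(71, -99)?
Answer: -40872653604/79 ≈ -5.1738e+8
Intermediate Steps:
G(T, J) = 1/(178 + J)
t = 1/79 (t = 1/(178 - 99) = 1/79 ≈ 0.012658)
n = 372 (n = 480 - 108 = 372)
(28589 + t)*(-18469 + n) = (28589 + 1/79)*(-18469 + 372) = (2258532/79)*(-18097) = -40872653604/79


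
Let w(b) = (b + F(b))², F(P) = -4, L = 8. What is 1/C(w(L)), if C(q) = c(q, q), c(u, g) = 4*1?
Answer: ¼ ≈ 0.25000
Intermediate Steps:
c(u, g) = 4
w(b) = (-4 + b)² (w(b) = (b - 4)² = (-4 + b)²)
C(q) = 4
1/C(w(L)) = 1/4 = ¼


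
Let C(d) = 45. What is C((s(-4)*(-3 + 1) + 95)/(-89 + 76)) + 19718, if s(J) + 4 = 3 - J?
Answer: 19763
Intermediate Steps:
s(J) = -1 - J (s(J) = -4 + (3 - J) = -1 - J)
C((s(-4)*(-3 + 1) + 95)/(-89 + 76)) + 19718 = 45 + 19718 = 19763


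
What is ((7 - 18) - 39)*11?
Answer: -550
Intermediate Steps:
((7 - 18) - 39)*11 = (-11 - 39)*11 = -50*11 = -550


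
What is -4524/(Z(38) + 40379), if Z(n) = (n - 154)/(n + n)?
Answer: -7163/63931 ≈ -0.11204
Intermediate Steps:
Z(n) = (-154 + n)/(2*n) (Z(n) = (-154 + n)/((2*n)) = (-154 + n)*(1/(2*n)) = (-154 + n)/(2*n))
-4524/(Z(38) + 40379) = -4524/((½)*(-154 + 38)/38 + 40379) = -4524/((½)*(1/38)*(-116) + 40379) = -4524/(-29/19 + 40379) = -4524/767172/19 = -4524*19/767172 = -7163/63931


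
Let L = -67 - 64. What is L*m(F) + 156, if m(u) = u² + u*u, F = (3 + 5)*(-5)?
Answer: -419044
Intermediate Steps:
L = -131
F = -40 (F = 8*(-5) = -40)
m(u) = 2*u² (m(u) = u² + u² = 2*u²)
L*m(F) + 156 = -262*(-40)² + 156 = -262*1600 + 156 = -131*3200 + 156 = -419200 + 156 = -419044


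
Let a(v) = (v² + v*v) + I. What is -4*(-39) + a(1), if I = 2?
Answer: 160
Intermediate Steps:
a(v) = 2 + 2*v² (a(v) = (v² + v*v) + 2 = (v² + v²) + 2 = 2*v² + 2 = 2 + 2*v²)
-4*(-39) + a(1) = -4*(-39) + (2 + 2*1²) = 156 + (2 + 2*1) = 156 + (2 + 2) = 156 + 4 = 160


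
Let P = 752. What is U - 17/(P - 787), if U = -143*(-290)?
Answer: 1451467/35 ≈ 41471.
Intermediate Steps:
U = 41470
U - 17/(P - 787) = 41470 - 17/(752 - 787) = 41470 - 17/(-35) = 41470 - 1/35*(-17) = 41470 + 17/35 = 1451467/35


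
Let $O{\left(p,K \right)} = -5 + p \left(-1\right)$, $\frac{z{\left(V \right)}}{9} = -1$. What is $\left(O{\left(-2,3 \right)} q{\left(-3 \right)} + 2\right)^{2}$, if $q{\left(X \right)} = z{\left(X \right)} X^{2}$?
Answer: $60025$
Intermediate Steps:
$z{\left(V \right)} = -9$ ($z{\left(V \right)} = 9 \left(-1\right) = -9$)
$O{\left(p,K \right)} = -5 - p$
$q{\left(X \right)} = - 9 X^{2}$
$\left(O{\left(-2,3 \right)} q{\left(-3 \right)} + 2\right)^{2} = \left(\left(-5 - -2\right) \left(- 9 \left(-3\right)^{2}\right) + 2\right)^{2} = \left(\left(-5 + 2\right) \left(\left(-9\right) 9\right) + 2\right)^{2} = \left(\left(-3\right) \left(-81\right) + 2\right)^{2} = \left(243 + 2\right)^{2} = 245^{2} = 60025$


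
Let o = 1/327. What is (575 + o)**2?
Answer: 35353776676/106929 ≈ 3.3063e+5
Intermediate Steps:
o = 1/327 ≈ 0.0030581
(575 + o)**2 = (575 + 1/327)**2 = (188026/327)**2 = 35353776676/106929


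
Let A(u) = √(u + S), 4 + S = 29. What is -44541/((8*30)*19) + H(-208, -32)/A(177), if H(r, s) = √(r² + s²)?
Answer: -14847/1520 + 8*√34946/101 ≈ 5.0392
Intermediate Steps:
S = 25 (S = -4 + 29 = 25)
A(u) = √(25 + u) (A(u) = √(u + 25) = √(25 + u))
-44541/((8*30)*19) + H(-208, -32)/A(177) = -44541/((8*30)*19) + √((-208)² + (-32)²)/(√(25 + 177)) = -44541/(240*19) + √(43264 + 1024)/(√202) = -44541/4560 + √44288*(√202/202) = -44541*1/4560 + (16*√173)*(√202/202) = -14847/1520 + 8*√34946/101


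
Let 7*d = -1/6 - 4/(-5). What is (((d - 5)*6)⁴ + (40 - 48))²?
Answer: 1276615442352671517715441/2251875390625 ≈ 5.6691e+11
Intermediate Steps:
d = 19/210 (d = (-1/6 - 4/(-5))/7 = (-1*⅙ - 4*(-⅕))/7 = (-⅙ + ⅘)/7 = (⅐)*(19/30) = 19/210 ≈ 0.090476)
(((d - 5)*6)⁴ + (40 - 48))² = (((19/210 - 5)*6)⁴ + (40 - 48))² = ((-1031/210*6)⁴ - 8)² = ((-1031/35)⁴ - 8)² = (1129886087521/1500625 - 8)² = (1129874082521/1500625)² = 1276615442352671517715441/2251875390625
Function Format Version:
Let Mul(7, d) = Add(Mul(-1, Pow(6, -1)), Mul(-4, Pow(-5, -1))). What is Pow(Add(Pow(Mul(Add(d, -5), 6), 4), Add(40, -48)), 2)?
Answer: Rational(1276615442352671517715441, 2251875390625) ≈ 5.6691e+11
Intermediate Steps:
d = Rational(19, 210) (d = Mul(Rational(1, 7), Add(Mul(-1, Pow(6, -1)), Mul(-4, Pow(-5, -1)))) = Mul(Rational(1, 7), Add(Mul(-1, Rational(1, 6)), Mul(-4, Rational(-1, 5)))) = Mul(Rational(1, 7), Add(Rational(-1, 6), Rational(4, 5))) = Mul(Rational(1, 7), Rational(19, 30)) = Rational(19, 210) ≈ 0.090476)
Pow(Add(Pow(Mul(Add(d, -5), 6), 4), Add(40, -48)), 2) = Pow(Add(Pow(Mul(Add(Rational(19, 210), -5), 6), 4), Add(40, -48)), 2) = Pow(Add(Pow(Mul(Rational(-1031, 210), 6), 4), -8), 2) = Pow(Add(Pow(Rational(-1031, 35), 4), -8), 2) = Pow(Add(Rational(1129886087521, 1500625), -8), 2) = Pow(Rational(1129874082521, 1500625), 2) = Rational(1276615442352671517715441, 2251875390625)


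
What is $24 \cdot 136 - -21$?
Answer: $3285$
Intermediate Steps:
$24 \cdot 136 - -21 = 3264 + \left(-24 + 45\right) = 3264 + 21 = 3285$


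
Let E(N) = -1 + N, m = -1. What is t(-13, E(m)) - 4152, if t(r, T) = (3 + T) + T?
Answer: -4153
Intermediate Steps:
t(r, T) = 3 + 2*T
t(-13, E(m)) - 4152 = (3 + 2*(-1 - 1)) - 4152 = (3 + 2*(-2)) - 4152 = (3 - 4) - 4152 = -1 - 4152 = -4153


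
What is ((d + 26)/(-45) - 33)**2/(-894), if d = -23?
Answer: -123008/100575 ≈ -1.2230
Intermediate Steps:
((d + 26)/(-45) - 33)**2/(-894) = ((-23 + 26)/(-45) - 33)**2/(-894) = (3*(-1/45) - 33)**2*(-1/894) = (-1/15 - 33)**2*(-1/894) = (-496/15)**2*(-1/894) = (246016/225)*(-1/894) = -123008/100575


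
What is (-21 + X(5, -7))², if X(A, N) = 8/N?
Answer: 24025/49 ≈ 490.31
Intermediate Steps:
(-21 + X(5, -7))² = (-21 + 8/(-7))² = (-21 + 8*(-⅐))² = (-21 - 8/7)² = (-155/7)² = 24025/49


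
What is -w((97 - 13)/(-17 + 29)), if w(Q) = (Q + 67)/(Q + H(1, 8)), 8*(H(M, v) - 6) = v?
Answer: -37/7 ≈ -5.2857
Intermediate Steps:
H(M, v) = 6 + v/8
w(Q) = (67 + Q)/(7 + Q) (w(Q) = (Q + 67)/(Q + (6 + (⅛)*8)) = (67 + Q)/(Q + (6 + 1)) = (67 + Q)/(Q + 7) = (67 + Q)/(7 + Q))
-w((97 - 13)/(-17 + 29)) = -(67 + (97 - 13)/(-17 + 29))/(7 + (97 - 13)/(-17 + 29)) = -(67 + 84/12)/(7 + 84/12) = -(67 + 84*(1/12))/(7 + 84*(1/12)) = -(67 + 7)/(7 + 7) = -74/14 = -1*37/7 = -37/7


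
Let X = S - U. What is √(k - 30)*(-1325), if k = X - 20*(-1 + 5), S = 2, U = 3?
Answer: -1325*I*√111 ≈ -13960.0*I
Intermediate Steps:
X = -1 (X = 2 - 1*3 = 2 - 3 = -1)
k = -81 (k = -1 - 20*(-1 + 5) = -1 - 20*4 = -1 - 5*16 = -1 - 80 = -81)
√(k - 30)*(-1325) = √(-81 - 30)*(-1325) = √(-111)*(-1325) = (I*√111)*(-1325) = -1325*I*√111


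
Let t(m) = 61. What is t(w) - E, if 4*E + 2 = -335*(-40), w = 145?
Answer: -6577/2 ≈ -3288.5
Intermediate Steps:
E = 6699/2 (E = -½ + (-335*(-40))/4 = -½ + (¼)*13400 = -½ + 3350 = 6699/2 ≈ 3349.5)
t(w) - E = 61 - 1*6699/2 = 61 - 6699/2 = -6577/2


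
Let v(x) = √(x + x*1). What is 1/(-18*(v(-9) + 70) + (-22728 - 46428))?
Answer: I/(54*(√2 - 1304*I)) ≈ -1.4201e-5 + 1.5402e-8*I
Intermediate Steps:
v(x) = √2*√x (v(x) = √(x + x) = √(2*x) = √2*√x)
1/(-18*(v(-9) + 70) + (-22728 - 46428)) = 1/(-18*(√2*√(-9) + 70) + (-22728 - 46428)) = 1/(-18*(√2*(3*I) + 70) - 69156) = 1/(-18*(3*I*√2 + 70) - 69156) = 1/(-18*(70 + 3*I*√2) - 69156) = 1/(-(1260 + 54*I*√2) - 69156) = 1/((-1260 - 54*I*√2) - 69156) = 1/(-70416 - 54*I*√2)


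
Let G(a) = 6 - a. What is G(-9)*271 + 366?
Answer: 4431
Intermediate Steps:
G(-9)*271 + 366 = (6 - 1*(-9))*271 + 366 = (6 + 9)*271 + 366 = 15*271 + 366 = 4065 + 366 = 4431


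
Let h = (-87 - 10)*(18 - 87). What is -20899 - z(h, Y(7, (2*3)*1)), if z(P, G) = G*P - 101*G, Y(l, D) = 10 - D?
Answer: -47267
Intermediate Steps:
h = 6693 (h = -97*(-69) = 6693)
z(P, G) = -101*G + G*P
-20899 - z(h, Y(7, (2*3)*1)) = -20899 - (10 - 2*3)*(-101 + 6693) = -20899 - (10 - 6)*6592 = -20899 - 4*6592 = -20899 - 1*26368 = -20899 - 26368 = -47267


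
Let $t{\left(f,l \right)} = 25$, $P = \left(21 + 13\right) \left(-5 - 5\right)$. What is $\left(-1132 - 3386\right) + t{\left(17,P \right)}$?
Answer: $-4493$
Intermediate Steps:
$P = -340$ ($P = 34 \left(-10\right) = -340$)
$\left(-1132 - 3386\right) + t{\left(17,P \right)} = \left(-1132 - 3386\right) + 25 = -4518 + 25 = -4493$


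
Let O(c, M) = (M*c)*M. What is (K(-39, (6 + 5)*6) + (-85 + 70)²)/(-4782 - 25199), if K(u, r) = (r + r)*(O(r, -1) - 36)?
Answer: -4185/29981 ≈ -0.13959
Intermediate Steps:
O(c, M) = c*M²
K(u, r) = 2*r*(-36 + r) (K(u, r) = (r + r)*(r*(-1)² - 36) = (2*r)*(r*1 - 36) = (2*r)*(r - 36) = (2*r)*(-36 + r) = 2*r*(-36 + r))
(K(-39, (6 + 5)*6) + (-85 + 70)²)/(-4782 - 25199) = (2*((6 + 5)*6)*(-36 + (6 + 5)*6) + (-85 + 70)²)/(-4782 - 25199) = (2*(11*6)*(-36 + 11*6) + (-15)²)/(-29981) = (2*66*(-36 + 66) + 225)*(-1/29981) = (2*66*30 + 225)*(-1/29981) = (3960 + 225)*(-1/29981) = 4185*(-1/29981) = -4185/29981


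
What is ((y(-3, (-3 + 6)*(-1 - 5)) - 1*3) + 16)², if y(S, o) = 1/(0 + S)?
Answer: 1444/9 ≈ 160.44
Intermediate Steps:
y(S, o) = 1/S
((y(-3, (-3 + 6)*(-1 - 5)) - 1*3) + 16)² = ((1/(-3) - 1*3) + 16)² = ((-⅓ - 3) + 16)² = (-10/3 + 16)² = (38/3)² = 1444/9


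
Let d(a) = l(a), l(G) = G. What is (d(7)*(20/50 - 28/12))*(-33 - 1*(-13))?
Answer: 812/3 ≈ 270.67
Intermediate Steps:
d(a) = a
(d(7)*(20/50 - 28/12))*(-33 - 1*(-13)) = (7*(20/50 - 28/12))*(-33 - 1*(-13)) = (7*(20*(1/50) - 28*1/12))*(-33 + 13) = (7*(⅖ - 7/3))*(-20) = (7*(-29/15))*(-20) = -203/15*(-20) = 812/3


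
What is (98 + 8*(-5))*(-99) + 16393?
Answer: 10651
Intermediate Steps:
(98 + 8*(-5))*(-99) + 16393 = (98 - 40)*(-99) + 16393 = 58*(-99) + 16393 = -5742 + 16393 = 10651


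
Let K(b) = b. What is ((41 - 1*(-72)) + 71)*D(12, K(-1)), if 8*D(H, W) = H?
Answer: 276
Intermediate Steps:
D(H, W) = H/8
((41 - 1*(-72)) + 71)*D(12, K(-1)) = ((41 - 1*(-72)) + 71)*((⅛)*12) = ((41 + 72) + 71)*(3/2) = (113 + 71)*(3/2) = 184*(3/2) = 276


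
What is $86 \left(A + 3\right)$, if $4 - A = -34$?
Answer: $3526$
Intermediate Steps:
$A = 38$ ($A = 4 - -34 = 4 + 34 = 38$)
$86 \left(A + 3\right) = 86 \left(38 + 3\right) = 86 \cdot 41 = 3526$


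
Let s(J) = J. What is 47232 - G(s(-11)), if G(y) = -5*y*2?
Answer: 47122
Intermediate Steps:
G(y) = -10*y
47232 - G(s(-11)) = 47232 - (-10)*(-11) = 47232 - 1*110 = 47232 - 110 = 47122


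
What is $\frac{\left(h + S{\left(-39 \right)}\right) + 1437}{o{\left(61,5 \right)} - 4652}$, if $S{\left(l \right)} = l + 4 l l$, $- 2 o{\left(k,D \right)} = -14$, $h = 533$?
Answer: $- \frac{1603}{929} \approx -1.7255$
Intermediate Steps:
$o{\left(k,D \right)} = 7$ ($o{\left(k,D \right)} = \left(- \frac{1}{2}\right) \left(-14\right) = 7$)
$S{\left(l \right)} = l + 4 l^{2}$
$\frac{\left(h + S{\left(-39 \right)}\right) + 1437}{o{\left(61,5 \right)} - 4652} = \frac{\left(533 - 39 \left(1 + 4 \left(-39\right)\right)\right) + 1437}{7 - 4652} = \frac{\left(533 - 39 \left(1 - 156\right)\right) + 1437}{-4645} = \left(\left(533 - -6045\right) + 1437\right) \left(- \frac{1}{4645}\right) = \left(\left(533 + 6045\right) + 1437\right) \left(- \frac{1}{4645}\right) = \left(6578 + 1437\right) \left(- \frac{1}{4645}\right) = 8015 \left(- \frac{1}{4645}\right) = - \frac{1603}{929}$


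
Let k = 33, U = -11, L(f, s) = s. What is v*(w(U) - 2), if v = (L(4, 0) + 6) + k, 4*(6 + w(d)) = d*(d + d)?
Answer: 4095/2 ≈ 2047.5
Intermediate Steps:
w(d) = -6 + d²/2 (w(d) = -6 + (d*(d + d))/4 = -6 + (d*(2*d))/4 = -6 + (2*d²)/4 = -6 + d²/2)
v = 39 (v = (0 + 6) + 33 = 6 + 33 = 39)
v*(w(U) - 2) = 39*((-6 + (½)*(-11)²) - 2) = 39*((-6 + (½)*121) - 2) = 39*((-6 + 121/2) - 2) = 39*(109/2 - 2) = 39*(105/2) = 4095/2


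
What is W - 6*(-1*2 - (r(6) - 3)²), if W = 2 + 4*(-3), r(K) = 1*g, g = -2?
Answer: 152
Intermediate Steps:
r(K) = -2 (r(K) = 1*(-2) = -2)
W = -10 (W = 2 - 12 = -10)
W - 6*(-1*2 - (r(6) - 3)²) = -10 - 6*(-1*2 - (-2 - 3)²) = -10 - 6*(-2 - 1*(-5)²) = -10 - 6*(-2 - 1*25) = -10 - 6*(-2 - 25) = -10 - 6*(-27) = -10 + 162 = 152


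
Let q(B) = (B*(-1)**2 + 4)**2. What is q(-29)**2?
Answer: 390625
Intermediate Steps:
q(B) = (4 + B)**2 (q(B) = (B*1 + 4)**2 = (B + 4)**2 = (4 + B)**2)
q(-29)**2 = ((4 - 29)**2)**2 = ((-25)**2)**2 = 625**2 = 390625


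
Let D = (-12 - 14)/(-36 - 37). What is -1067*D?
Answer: -27742/73 ≈ -380.03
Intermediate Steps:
D = 26/73 (D = -26/(-73) = -26*(-1/73) = 26/73 ≈ 0.35616)
-1067*D = -1067*26/73 = -27742/73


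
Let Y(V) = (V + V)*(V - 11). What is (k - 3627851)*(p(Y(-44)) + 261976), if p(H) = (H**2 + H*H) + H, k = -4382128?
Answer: -377414318681664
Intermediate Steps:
Y(V) = 2*V*(-11 + V) (Y(V) = (2*V)*(-11 + V) = 2*V*(-11 + V))
p(H) = H + 2*H**2 (p(H) = (H**2 + H**2) + H = 2*H**2 + H = H + 2*H**2)
(k - 3627851)*(p(Y(-44)) + 261976) = (-4382128 - 3627851)*((2*(-44)*(-11 - 44))*(1 + 2*(2*(-44)*(-11 - 44))) + 261976) = -8009979*((2*(-44)*(-55))*(1 + 2*(2*(-44)*(-55))) + 261976) = -8009979*(4840*(1 + 2*4840) + 261976) = -8009979*(4840*(1 + 9680) + 261976) = -8009979*(4840*9681 + 261976) = -8009979*(46856040 + 261976) = -8009979*47118016 = -377414318681664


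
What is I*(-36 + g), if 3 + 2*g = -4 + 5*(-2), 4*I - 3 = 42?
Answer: -4005/8 ≈ -500.63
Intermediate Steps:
I = 45/4 (I = 3/4 + (1/4)*42 = 3/4 + 21/2 = 45/4 ≈ 11.250)
g = -17/2 (g = -3/2 + (-4 + 5*(-2))/2 = -3/2 + (-4 - 10)/2 = -3/2 + (1/2)*(-14) = -3/2 - 7 = -17/2 ≈ -8.5000)
I*(-36 + g) = 45*(-36 - 17/2)/4 = (45/4)*(-89/2) = -4005/8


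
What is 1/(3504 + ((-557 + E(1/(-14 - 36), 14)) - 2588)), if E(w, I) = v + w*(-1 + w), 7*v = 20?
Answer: 17500/6332857 ≈ 0.0027634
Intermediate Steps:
v = 20/7 (v = (⅐)*20 = 20/7 ≈ 2.8571)
E(w, I) = 20/7 + w*(-1 + w)
1/(3504 + ((-557 + E(1/(-14 - 36), 14)) - 2588)) = 1/(3504 + ((-557 + (20/7 + (1/(-14 - 36))² - 1/(-14 - 36))) - 2588)) = 1/(3504 + ((-557 + (20/7 + (1/(-50))² - 1/(-50))) - 2588)) = 1/(3504 + ((-557 + (20/7 + (-1/50)² - 1*(-1/50))) - 2588)) = 1/(3504 + ((-557 + (20/7 + 1/2500 + 1/50)) - 2588)) = 1/(3504 + ((-557 + 50357/17500) - 2588)) = 1/(3504 + (-9697143/17500 - 2588)) = 1/(3504 - 54987143/17500) = 1/(6332857/17500) = 17500/6332857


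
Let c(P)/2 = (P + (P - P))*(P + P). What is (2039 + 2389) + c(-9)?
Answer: 4752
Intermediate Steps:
c(P) = 4*P² (c(P) = 2*((P + (P - P))*(P + P)) = 2*((P + 0)*(2*P)) = 2*(P*(2*P)) = 2*(2*P²) = 4*P²)
(2039 + 2389) + c(-9) = (2039 + 2389) + 4*(-9)² = 4428 + 4*81 = 4428 + 324 = 4752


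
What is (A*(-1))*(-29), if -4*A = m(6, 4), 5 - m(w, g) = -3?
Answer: -58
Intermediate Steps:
m(w, g) = 8 (m(w, g) = 5 - 1*(-3) = 5 + 3 = 8)
A = -2 (A = -1/4*8 = -2)
(A*(-1))*(-29) = -2*(-1)*(-29) = 2*(-29) = -58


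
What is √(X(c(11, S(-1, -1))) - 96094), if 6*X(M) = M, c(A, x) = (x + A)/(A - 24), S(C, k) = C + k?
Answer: I*√64959622/26 ≈ 309.99*I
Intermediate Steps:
c(A, x) = (A + x)/(-24 + A)
X(M) = M/6
√(X(c(11, S(-1, -1))) - 96094) = √(((11 + (-1 - 1))/(-24 + 11))/6 - 96094) = √(((11 - 2)/(-13))/6 - 96094) = √((-1/13*9)/6 - 96094) = √((⅙)*(-9/13) - 96094) = √(-3/26 - 96094) = √(-2498447/26) = I*√64959622/26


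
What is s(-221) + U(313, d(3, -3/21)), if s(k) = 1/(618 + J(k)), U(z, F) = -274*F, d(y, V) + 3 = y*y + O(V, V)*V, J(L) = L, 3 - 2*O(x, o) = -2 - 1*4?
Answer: -4079168/2779 ≈ -1467.9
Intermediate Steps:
O(x, o) = 9/2 (O(x, o) = 3/2 - (-2 - 1*4)/2 = 3/2 - (-2 - 4)/2 = 3/2 - 1/2*(-6) = 3/2 + 3 = 9/2)
d(y, V) = -3 + y**2 + 9*V/2 (d(y, V) = -3 + (y*y + 9*V/2) = -3 + (y**2 + 9*V/2) = -3 + y**2 + 9*V/2)
s(k) = 1/(618 + k)
s(-221) + U(313, d(3, -3/21)) = 1/(618 - 221) - 274*(-3 + 3**2 + 9*(-3/21)/2) = 1/397 - 274*(-3 + 9 + 9*(-3*1/21)/2) = 1/397 - 274*(-3 + 9 + (9/2)*(-1/7)) = 1/397 - 274*(-3 + 9 - 9/14) = 1/397 - 274*75/14 = 1/397 - 10275/7 = -4079168/2779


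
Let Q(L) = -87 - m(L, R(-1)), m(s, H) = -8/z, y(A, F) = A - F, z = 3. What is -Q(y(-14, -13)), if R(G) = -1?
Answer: 253/3 ≈ 84.333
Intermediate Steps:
m(s, H) = -8/3
Q(L) = -253/3 (Q(L) = -87 - 1*(-8/3) = -87 + 8/3 = -253/3)
-Q(y(-14, -13)) = -1*(-253/3) = 253/3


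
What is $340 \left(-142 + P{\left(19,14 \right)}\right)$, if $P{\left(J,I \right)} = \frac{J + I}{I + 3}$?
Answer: $-47620$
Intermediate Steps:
$P{\left(J,I \right)} = \frac{I + J}{3 + I}$
$340 \left(-142 + P{\left(19,14 \right)}\right) = 340 \left(-142 + \frac{14 + 19}{3 + 14}\right) = 340 \left(-142 + \frac{1}{17} \cdot 33\right) = 340 \left(-142 + \frac{33}{17}\right) = 340 \left(- \frac{2381}{17}\right) = -47620$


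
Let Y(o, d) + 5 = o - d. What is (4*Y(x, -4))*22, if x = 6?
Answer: 440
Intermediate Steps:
Y(o, d) = -5 + o - d (Y(o, d) = -5 + (o - d) = -5 + o - d)
(4*Y(x, -4))*22 = (4*(-5 + 6 - 1*(-4)))*22 = (4*(-5 + 6 + 4))*22 = (4*5)*22 = 20*22 = 440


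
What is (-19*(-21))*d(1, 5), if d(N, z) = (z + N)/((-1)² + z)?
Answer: 399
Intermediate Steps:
d(N, z) = (N + z)/(1 + z)
(-19*(-21))*d(1, 5) = (-19*(-21))*((1 + 5)/(1 + 5)) = 399*(6/6) = 399*((⅙)*6) = 399*1 = 399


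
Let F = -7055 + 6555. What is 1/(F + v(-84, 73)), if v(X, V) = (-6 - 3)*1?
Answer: -1/509 ≈ -0.0019646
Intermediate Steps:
v(X, V) = -9 (v(X, V) = -9*1 = -9)
F = -500
1/(F + v(-84, 73)) = 1/(-500 - 9) = 1/(-509) = -1/509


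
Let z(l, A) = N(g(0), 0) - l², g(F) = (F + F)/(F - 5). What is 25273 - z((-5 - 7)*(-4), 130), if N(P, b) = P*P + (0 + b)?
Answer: 27577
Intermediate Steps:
g(F) = 2*F/(-5 + F) (g(F) = (2*F)/(-5 + F) = 2*F/(-5 + F))
N(P, b) = b + P² (N(P, b) = P² + b = b + P²)
z(l, A) = -l² (z(l, A) = (0 + (2*0/(-5 + 0))²) - l² = (0 + (2*0/(-5))²) - l² = (0 + (2*0*(-⅕))²) - l² = (0 + 0²) - l² = (0 + 0) - l² = 0 - l² = -l²)
25273 - z((-5 - 7)*(-4), 130) = 25273 - (-1)*((-5 - 7)*(-4))² = 25273 - (-1)*(-12*(-4))² = 25273 - (-1)*48² = 25273 - (-1)*2304 = 25273 - 1*(-2304) = 25273 + 2304 = 27577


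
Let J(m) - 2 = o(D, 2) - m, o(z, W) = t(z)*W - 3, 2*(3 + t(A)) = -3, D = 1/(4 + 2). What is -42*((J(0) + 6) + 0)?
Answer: 168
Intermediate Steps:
D = 1/6 ≈ 0.16667
t(A) = -9/2 (t(A) = -3 + (1/2)*(-3) = -3 - 3/2 = -9/2)
o(z, W) = -3 - 9*W/2 (o(z, W) = -9*W/2 - 3 = -3 - 9*W/2)
J(m) = -10 - m (J(m) = 2 + ((-3 - 9/2*2) - m) = 2 + ((-3 - 9) - m) = 2 + (-12 - m) = -10 - m)
-42*((J(0) + 6) + 0) = -42*(((-10 - 1*0) + 6) + 0) = -42*(((-10 + 0) + 6) + 0) = -42*((-10 + 6) + 0) = -42*(-4 + 0) = -42*(-4) = 168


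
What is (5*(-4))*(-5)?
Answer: 100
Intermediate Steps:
(5*(-4))*(-5) = -20*(-5) = 100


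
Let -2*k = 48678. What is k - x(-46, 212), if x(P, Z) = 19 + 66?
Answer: -24424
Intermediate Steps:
k = -24339 (k = -½*48678 = -24339)
x(P, Z) = 85
k - x(-46, 212) = -24339 - 1*85 = -24339 - 85 = -24424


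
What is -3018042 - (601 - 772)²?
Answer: -3047283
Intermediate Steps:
-3018042 - (601 - 772)² = -3018042 - 1*(-171)² = -3018042 - 1*29241 = -3018042 - 29241 = -3047283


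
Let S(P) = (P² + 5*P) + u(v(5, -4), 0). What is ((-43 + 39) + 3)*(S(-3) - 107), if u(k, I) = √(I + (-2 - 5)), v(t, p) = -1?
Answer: 113 - I*√7 ≈ 113.0 - 2.6458*I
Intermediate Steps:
u(k, I) = √(-7 + I) (u(k, I) = √(I - 7) = √(-7 + I))
S(P) = P² + 5*P + I*√7 (S(P) = (P² + 5*P) + √(-7 + 0) = (P² + 5*P) + √(-7) = (P² + 5*P) + I*√7 = P² + 5*P + I*√7)
((-43 + 39) + 3)*(S(-3) - 107) = ((-43 + 39) + 3)*(((-3)² + 5*(-3) + I*√7) - 107) = (-4 + 3)*((9 - 15 + I*√7) - 107) = -((-6 + I*√7) - 107) = -(-113 + I*√7) = 113 - I*√7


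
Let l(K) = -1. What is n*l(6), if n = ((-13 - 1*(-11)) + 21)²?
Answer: -361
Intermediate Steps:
n = 361 (n = ((-13 + 11) + 21)² = (-2 + 21)² = 19² = 361)
n*l(6) = 361*(-1) = -361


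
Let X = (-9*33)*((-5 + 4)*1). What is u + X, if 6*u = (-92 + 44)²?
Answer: 681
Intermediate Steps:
X = 297 (X = -(-297) = -297*(-1) = 297)
u = 384 (u = (-92 + 44)²/6 = (⅙)*(-48)² = (⅙)*2304 = 384)
u + X = 384 + 297 = 681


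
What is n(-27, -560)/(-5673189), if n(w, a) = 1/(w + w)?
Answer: 1/306352206 ≈ 3.2642e-9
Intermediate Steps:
n(w, a) = 1/(2*w)
n(-27, -560)/(-5673189) = ((½)/(-27))/(-5673189) = ((½)*(-1/27))*(-1/5673189) = -1/54*(-1/5673189) = 1/306352206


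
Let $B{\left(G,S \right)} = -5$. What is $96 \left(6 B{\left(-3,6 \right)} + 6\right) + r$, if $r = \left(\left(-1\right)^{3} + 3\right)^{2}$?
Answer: $-2300$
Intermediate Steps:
$r = 4$ ($r = \left(-1 + 3\right)^{2} = 2^{2} = 4$)
$96 \left(6 B{\left(-3,6 \right)} + 6\right) + r = 96 \left(6 \left(-5\right) + 6\right) + 4 = 96 \left(-30 + 6\right) + 4 = 96 \left(-24\right) + 4 = -2304 + 4 = -2300$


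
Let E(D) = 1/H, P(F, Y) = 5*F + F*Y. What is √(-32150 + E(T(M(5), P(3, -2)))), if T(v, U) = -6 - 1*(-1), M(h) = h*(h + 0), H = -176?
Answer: I*√62242411/44 ≈ 179.3*I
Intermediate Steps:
M(h) = h² (M(h) = h*h = h²)
T(v, U) = -5 (T(v, U) = -6 + 1 = -5)
E(D) = -1/176 (E(D) = 1/(-176) = -1/176)
√(-32150 + E(T(M(5), P(3, -2)))) = √(-32150 - 1/176) = √(-5658401/176) = I*√62242411/44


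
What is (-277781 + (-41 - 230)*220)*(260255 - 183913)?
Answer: -25757867142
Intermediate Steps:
(-277781 + (-41 - 230)*220)*(260255 - 183913) = (-277781 - 271*220)*76342 = (-277781 - 59620)*76342 = -337401*76342 = -25757867142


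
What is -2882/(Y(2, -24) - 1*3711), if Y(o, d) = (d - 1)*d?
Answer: 2882/3111 ≈ 0.92639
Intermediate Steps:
Y(o, d) = d*(-1 + d) (Y(o, d) = (-1 + d)*d = d*(-1 + d))
-2882/(Y(2, -24) - 1*3711) = -2882/(-24*(-1 - 24) - 1*3711) = -2882/(-24*(-25) - 3711) = -2882/(600 - 3711) = -2882/(-3111) = -2882*(-1/3111) = 2882/3111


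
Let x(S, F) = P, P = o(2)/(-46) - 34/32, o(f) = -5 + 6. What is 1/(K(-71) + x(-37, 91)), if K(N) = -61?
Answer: -368/22847 ≈ -0.016107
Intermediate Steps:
o(f) = 1
P = -399/368 (P = 1/(-46) - 34/32 = 1*(-1/46) - 34*1/32 = -1/46 - 17/16 = -399/368 ≈ -1.0842)
x(S, F) = -399/368
1/(K(-71) + x(-37, 91)) = 1/(-61 - 399/368) = 1/(-22847/368) = -368/22847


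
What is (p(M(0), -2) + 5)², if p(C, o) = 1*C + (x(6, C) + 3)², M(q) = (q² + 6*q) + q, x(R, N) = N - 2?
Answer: 36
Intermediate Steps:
x(R, N) = -2 + N
M(q) = q² + 7*q
p(C, o) = C + (1 + C)² (p(C, o) = 1*C + ((-2 + C) + 3)² = C + (1 + C)²)
(p(M(0), -2) + 5)² = ((0*(7 + 0) + (1 + 0*(7 + 0))²) + 5)² = ((0*7 + (1 + 0*7)²) + 5)² = ((0 + (1 + 0)²) + 5)² = ((0 + 1²) + 5)² = ((0 + 1) + 5)² = (1 + 5)² = 6² = 36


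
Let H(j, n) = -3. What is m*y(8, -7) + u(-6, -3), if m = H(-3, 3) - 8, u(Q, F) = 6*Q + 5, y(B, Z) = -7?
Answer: 46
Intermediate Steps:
u(Q, F) = 5 + 6*Q
m = -11 (m = -3 - 8 = -11)
m*y(8, -7) + u(-6, -3) = -11*(-7) + (5 + 6*(-6)) = 77 + (5 - 36) = 77 - 31 = 46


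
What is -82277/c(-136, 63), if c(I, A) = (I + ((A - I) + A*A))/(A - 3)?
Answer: -411385/336 ≈ -1224.4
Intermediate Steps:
c(I, A) = (A + A**2)/(-3 + A) (c(I, A) = (I + ((A - I) + A**2))/(-3 + A) = (I + (A + A**2 - I))/(-3 + A) = (A + A**2)/(-3 + A))
-82277/c(-136, 63) = -82277*(-3 + 63)/(63*(1 + 63)) = -82277/(63*64/60) = -82277/(63*(1/60)*64) = -82277/336/5 = -82277*5/336 = -411385/336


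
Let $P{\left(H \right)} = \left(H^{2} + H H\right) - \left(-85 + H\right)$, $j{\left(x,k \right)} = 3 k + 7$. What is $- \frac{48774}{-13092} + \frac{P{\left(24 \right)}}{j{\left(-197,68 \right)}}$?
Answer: $\frac{4361985}{460402} \approx 9.4743$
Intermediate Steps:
$j{\left(x,k \right)} = 7 + 3 k$
$P{\left(H \right)} = 85 - H + 2 H^{2}$ ($P{\left(H \right)} = \left(H^{2} + H^{2}\right) - \left(-85 + H\right) = 2 H^{2} - \left(-85 + H\right) = 85 - H + 2 H^{2}$)
$- \frac{48774}{-13092} + \frac{P{\left(24 \right)}}{j{\left(-197,68 \right)}} = - \frac{48774}{-13092} + \frac{85 - 24 + 2 \cdot 24^{2}}{7 + 3 \cdot 68} = \left(-48774\right) \left(- \frac{1}{13092}\right) + \frac{85 - 24 + 2 \cdot 576}{7 + 204} = \frac{8129}{2182} + \frac{85 - 24 + 1152}{211} = \frac{8129}{2182} + 1213 \cdot \frac{1}{211} = \frac{8129}{2182} + \frac{1213}{211} = \frac{4361985}{460402}$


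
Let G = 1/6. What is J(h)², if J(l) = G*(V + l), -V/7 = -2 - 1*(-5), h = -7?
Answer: 196/9 ≈ 21.778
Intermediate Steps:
V = -21 (V = -7*(-2 - 1*(-5)) = -7*(-2 + 5) = -7*3 = -21)
G = ⅙ ≈ 0.16667
J(l) = -7/2 + l/6 (J(l) = (-21 + l)/6 = -7/2 + l/6)
J(h)² = (-7/2 + (⅙)*(-7))² = (-7/2 - 7/6)² = (-14/3)² = 196/9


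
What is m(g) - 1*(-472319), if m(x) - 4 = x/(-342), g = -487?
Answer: 161534953/342 ≈ 4.7232e+5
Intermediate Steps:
m(x) = 4 - x/342 (m(x) = 4 + x/(-342) = 4 + x*(-1/342) = 4 - x/342)
m(g) - 1*(-472319) = (4 - 1/342*(-487)) - 1*(-472319) = (4 + 487/342) + 472319 = 1855/342 + 472319 = 161534953/342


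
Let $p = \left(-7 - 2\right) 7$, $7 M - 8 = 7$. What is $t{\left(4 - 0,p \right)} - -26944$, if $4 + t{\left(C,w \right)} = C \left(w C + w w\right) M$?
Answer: $58800$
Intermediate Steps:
$M = \frac{15}{7}$ ($M = \frac{8}{7} + \frac{1}{7} \cdot 7 = \frac{8}{7} + 1 = \frac{15}{7} \approx 2.1429$)
$p = -63$ ($p = \left(-9\right) 7 = -63$)
$t{\left(C,w \right)} = -4 + \frac{15 C \left(w^{2} + C w\right)}{7}$ ($t{\left(C,w \right)} = -4 + C \left(w C + w w\right) \frac{15}{7} = -4 + C \left(C w + w^{2}\right) \frac{15}{7} = -4 + C \left(w^{2} + C w\right) \frac{15}{7} = -4 + \frac{15 C \left(w^{2} + C w\right)}{7}$)
$t{\left(4 - 0,p \right)} - -26944 = \left(-4 + \frac{15 \left(4 - 0\right) \left(-63\right)^{2}}{7} + \frac{15}{7} \left(-63\right) \left(4 - 0\right)^{2}\right) - -26944 = \left(-4 + \frac{15}{7} \left(4 + 0\right) 3969 + \frac{15}{7} \left(-63\right) \left(4 + 0\right)^{2}\right) + 26944 = \left(-4 + \frac{15}{7} \cdot 4 \cdot 3969 + \frac{15}{7} \left(-63\right) 4^{2}\right) + 26944 = \left(-4 + 34020 + \frac{15}{7} \left(-63\right) 16\right) + 26944 = \left(-4 + 34020 - 2160\right) + 26944 = 31856 + 26944 = 58800$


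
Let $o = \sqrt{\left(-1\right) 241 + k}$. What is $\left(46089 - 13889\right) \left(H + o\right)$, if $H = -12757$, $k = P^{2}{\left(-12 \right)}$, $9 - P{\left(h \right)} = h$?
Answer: $-410775400 + 322000 \sqrt{2} \approx -4.1032 \cdot 10^{8}$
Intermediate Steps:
$P{\left(h \right)} = 9 - h$
$k = 441$ ($k = \left(9 - -12\right)^{2} = \left(9 + 12\right)^{2} = 21^{2} = 441$)
$o = 10 \sqrt{2}$ ($o = \sqrt{\left(-1\right) 241 + 441} = \sqrt{-241 + 441} = \sqrt{200} = 10 \sqrt{2} \approx 14.142$)
$\left(46089 - 13889\right) \left(H + o\right) = \left(46089 - 13889\right) \left(-12757 + 10 \sqrt{2}\right) = 32200 \left(-12757 + 10 \sqrt{2}\right) = -410775400 + 322000 \sqrt{2}$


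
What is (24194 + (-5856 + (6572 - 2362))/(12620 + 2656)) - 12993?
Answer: 85552415/7638 ≈ 11201.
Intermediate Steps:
(24194 + (-5856 + (6572 - 2362))/(12620 + 2656)) - 12993 = (24194 + (-5856 + 4210)/15276) - 12993 = (24194 - 1646*1/15276) - 12993 = (24194 - 823/7638) - 12993 = 184792949/7638 - 12993 = 85552415/7638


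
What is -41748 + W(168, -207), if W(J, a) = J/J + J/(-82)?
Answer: -1711711/41 ≈ -41749.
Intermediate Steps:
W(J, a) = 1 - J/82 (W(J, a) = 1 + J*(-1/82) = 1 - J/82)
-41748 + W(168, -207) = -41748 + (1 - 1/82*168) = -41748 + (1 - 84/41) = -41748 - 43/41 = -1711711/41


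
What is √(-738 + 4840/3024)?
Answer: I*√11691078/126 ≈ 27.137*I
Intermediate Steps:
√(-738 + 4840/3024) = √(-738 + 4840*(1/3024)) = √(-738 + 605/378) = √(-278359/378) = I*√11691078/126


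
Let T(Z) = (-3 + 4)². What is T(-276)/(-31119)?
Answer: -1/31119 ≈ -3.2135e-5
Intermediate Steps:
T(Z) = 1 (T(Z) = 1² = 1)
T(-276)/(-31119) = 1/(-31119) = 1*(-1/31119) = -1/31119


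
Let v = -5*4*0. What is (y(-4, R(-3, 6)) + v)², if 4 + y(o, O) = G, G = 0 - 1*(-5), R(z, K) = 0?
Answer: 1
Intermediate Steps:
v = 0 (v = -20*0 = 0)
G = 5 (G = 0 + 5 = 5)
y(o, O) = 1 (y(o, O) = -4 + 5 = 1)
(y(-4, R(-3, 6)) + v)² = (1 + 0)² = 1² = 1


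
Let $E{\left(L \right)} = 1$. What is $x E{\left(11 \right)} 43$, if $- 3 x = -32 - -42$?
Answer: $- \frac{430}{3} \approx -143.33$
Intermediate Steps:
$x = - \frac{10}{3}$ ($x = - \frac{-32 - -42}{3} = - \frac{-32 + 42}{3} = \left(- \frac{1}{3}\right) 10 = - \frac{10}{3} \approx -3.3333$)
$x E{\left(11 \right)} 43 = \left(- \frac{10}{3}\right) 1 \cdot 43 = \left(- \frac{10}{3}\right) 43 = - \frac{430}{3}$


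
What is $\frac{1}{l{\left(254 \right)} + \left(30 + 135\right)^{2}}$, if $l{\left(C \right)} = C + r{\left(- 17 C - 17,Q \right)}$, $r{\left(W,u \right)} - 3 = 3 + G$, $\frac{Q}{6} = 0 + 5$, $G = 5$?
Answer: $\frac{1}{27490} \approx 3.6377 \cdot 10^{-5}$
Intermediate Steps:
$Q = 30$ ($Q = 6 \left(0 + 5\right) = 6 \cdot 5 = 30$)
$r{\left(W,u \right)} = 11$ ($r{\left(W,u \right)} = 3 + \left(3 + 5\right) = 3 + 8 = 11$)
$l{\left(C \right)} = 11 + C$ ($l{\left(C \right)} = C + 11 = 11 + C$)
$\frac{1}{l{\left(254 \right)} + \left(30 + 135\right)^{2}} = \frac{1}{\left(11 + 254\right) + \left(30 + 135\right)^{2}} = \frac{1}{265 + 165^{2}} = \frac{1}{265 + 27225} = \frac{1}{27490}$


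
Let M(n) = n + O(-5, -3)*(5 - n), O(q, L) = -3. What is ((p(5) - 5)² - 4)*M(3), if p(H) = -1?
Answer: -96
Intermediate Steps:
M(n) = -15 + 4*n (M(n) = n - 3*(5 - n) = n + (-15 + 3*n) = -15 + 4*n)
((p(5) - 5)² - 4)*M(3) = ((-1 - 5)² - 4)*(-15 + 4*3) = ((-6)² - 4)*(-15 + 12) = (36 - 4)*(-3) = 32*(-3) = -96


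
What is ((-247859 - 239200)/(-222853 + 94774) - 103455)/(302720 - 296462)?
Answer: -2208320981/133586397 ≈ -16.531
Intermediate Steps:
((-247859 - 239200)/(-222853 + 94774) - 103455)/(302720 - 296462) = (-487059/(-128079) - 103455)/6258 = (-487059*(-1/128079) - 103455)*(1/6258) = (162353/42693 - 103455)*(1/6258) = -4416641962/42693*1/6258 = -2208320981/133586397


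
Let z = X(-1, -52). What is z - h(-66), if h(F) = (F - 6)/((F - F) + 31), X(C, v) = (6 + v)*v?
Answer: 74224/31 ≈ 2394.3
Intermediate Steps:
X(C, v) = v*(6 + v)
z = 2392 (z = -52*(6 - 52) = -52*(-46) = 2392)
h(F) = -6/31 + F/31 (h(F) = (-6 + F)/(0 + 31) = (-6 + F)/31 = (-6 + F)*(1/31) = -6/31 + F/31)
z - h(-66) = 2392 - (-6/31 + (1/31)*(-66)) = 2392 - (-6/31 - 66/31) = 2392 - 1*(-72/31) = 2392 + 72/31 = 74224/31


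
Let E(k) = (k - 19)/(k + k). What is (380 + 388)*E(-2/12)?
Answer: 44160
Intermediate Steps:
E(k) = (-19 + k)/(2*k) (E(k) = (-19 + k)/((2*k)) = (-19 + k)*(1/(2*k)) = (-19 + k)/(2*k))
(380 + 388)*E(-2/12) = (380 + 388)*((-19 - 2/12)/(2*((-2/12)))) = 768*((-19 - 2*1/12)/(2*((-2*1/12)))) = 768*((-19 - ⅙)/(2*(-⅙))) = 768*((½)*(-6)*(-115/6)) = 768*(115/2) = 44160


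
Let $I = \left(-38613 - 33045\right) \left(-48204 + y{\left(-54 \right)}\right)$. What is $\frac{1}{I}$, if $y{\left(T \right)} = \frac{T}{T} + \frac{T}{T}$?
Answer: $\frac{1}{3454058916} \approx 2.8951 \cdot 10^{-10}$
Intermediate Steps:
$y{\left(T \right)} = 2$ ($y{\left(T \right)} = 1 + 1 = 2$)
$I = 3454058916$ ($I = \left(-38613 - 33045\right) \left(-48204 + 2\right) = \left(-71658\right) \left(-48202\right) = 3454058916$)
$\frac{1}{I} = \frac{1}{3454058916}$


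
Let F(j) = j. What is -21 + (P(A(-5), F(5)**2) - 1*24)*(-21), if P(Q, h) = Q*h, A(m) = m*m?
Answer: -12642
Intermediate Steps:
A(m) = m**2
-21 + (P(A(-5), F(5)**2) - 1*24)*(-21) = -21 + ((-5)**2*5**2 - 1*24)*(-21) = -21 + (25*25 - 24)*(-21) = -21 + (625 - 24)*(-21) = -21 + 601*(-21) = -21 - 12621 = -12642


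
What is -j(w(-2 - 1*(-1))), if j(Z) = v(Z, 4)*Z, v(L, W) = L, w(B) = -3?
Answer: -9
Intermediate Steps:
j(Z) = Z² (j(Z) = Z*Z = Z²)
-j(w(-2 - 1*(-1))) = -1*(-3)² = -1*9 = -9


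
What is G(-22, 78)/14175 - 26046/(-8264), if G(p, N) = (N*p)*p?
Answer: 113530763/19523700 ≈ 5.8150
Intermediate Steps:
G(p, N) = N*p**2
G(-22, 78)/14175 - 26046/(-8264) = (78*(-22)**2)/14175 - 26046/(-8264) = (78*484)*(1/14175) - 26046*(-1/8264) = 37752*(1/14175) + 13023/4132 = 12584/4725 + 13023/4132 = 113530763/19523700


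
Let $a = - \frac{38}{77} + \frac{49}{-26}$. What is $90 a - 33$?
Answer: $- \frac{247278}{1001} \approx -247.03$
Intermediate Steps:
$a = - \frac{4761}{2002}$ ($a = \left(-38\right) \frac{1}{77} + 49 \left(- \frac{1}{26}\right) = - \frac{38}{77} - \frac{49}{26} = - \frac{4761}{2002} \approx -2.3781$)
$90 a - 33 = 90 \left(- \frac{4761}{2002}\right) - 33 = - \frac{214245}{1001} - 33 = - \frac{247278}{1001}$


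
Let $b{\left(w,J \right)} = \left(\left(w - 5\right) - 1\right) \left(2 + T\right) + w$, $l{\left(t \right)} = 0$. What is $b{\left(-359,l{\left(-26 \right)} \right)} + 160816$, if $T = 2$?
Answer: $158997$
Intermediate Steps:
$b{\left(w,J \right)} = -24 + 5 w$ ($b{\left(w,J \right)} = \left(\left(w - 5\right) - 1\right) \left(2 + 2\right) + w = \left(\left(-5 + w\right) - 1\right) 4 + w = \left(-6 + w\right) 4 + w = \left(-24 + 4 w\right) + w = -24 + 5 w$)
$b{\left(-359,l{\left(-26 \right)} \right)} + 160816 = \left(-24 + 5 \left(-359\right)\right) + 160816 = \left(-24 - 1795\right) + 160816 = -1819 + 160816 = 158997$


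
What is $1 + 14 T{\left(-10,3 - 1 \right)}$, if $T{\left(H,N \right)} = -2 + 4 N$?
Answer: $85$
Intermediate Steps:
$1 + 14 T{\left(-10,3 - 1 \right)} = 1 + 14 \left(-2 + 4 \left(3 - 1\right)\right) = 1 + 14 \left(-2 + 4 \cdot 2\right) = 1 + 14 \left(-2 + 8\right) = 1 + 14 \cdot 6 = 1 + 84 = 85$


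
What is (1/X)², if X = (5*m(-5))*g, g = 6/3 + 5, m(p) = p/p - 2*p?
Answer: 1/148225 ≈ 6.7465e-6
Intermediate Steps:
m(p) = 1 - 2*p
g = 7 (g = 6*(⅓) + 5 = 2 + 5 = 7)
X = 385 (X = (5*(1 - 2*(-5)))*7 = (5*(1 + 10))*7 = (5*11)*7 = 55*7 = 385)
(1/X)² = (1/385)² = 1/148225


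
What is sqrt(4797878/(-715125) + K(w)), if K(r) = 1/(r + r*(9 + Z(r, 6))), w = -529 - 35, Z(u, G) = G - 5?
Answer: I*sqrt(16304224792729335)/49295950 ≈ 2.5902*I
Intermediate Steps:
Z(u, G) = -5 + G
w = -564
K(r) = 1/(11*r) (K(r) = 1/(r + r*(9 + (-5 + 6))) = 1/(r + r*(9 + 1)) = 1/(r + r*10) = 1/(r + 10*r) = 1/(11*r))
sqrt(4797878/(-715125) + K(w)) = sqrt(4797878/(-715125) + (1/11)/(-564)) = sqrt(4797878*(-1/715125) + (1/11)*(-1/564)) = sqrt(-4797878/715125 - 1/6204) = sqrt(-3307416693/492959500) = I*sqrt(16304224792729335)/49295950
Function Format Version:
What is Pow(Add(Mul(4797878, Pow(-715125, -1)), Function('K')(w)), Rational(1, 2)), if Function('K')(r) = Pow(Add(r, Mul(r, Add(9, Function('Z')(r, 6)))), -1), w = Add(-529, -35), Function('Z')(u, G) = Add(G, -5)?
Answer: Mul(Rational(1, 49295950), I, Pow(16304224792729335, Rational(1, 2))) ≈ Mul(2.5902, I)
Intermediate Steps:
Function('Z')(u, G) = Add(-5, G)
w = -564
Function('K')(r) = Mul(Rational(1, 11), Pow(r, -1)) (Function('K')(r) = Pow(Add(r, Mul(r, Add(9, Add(-5, 6)))), -1) = Pow(Add(r, Mul(r, Add(9, 1))), -1) = Pow(Add(r, Mul(r, 10)), -1) = Pow(Add(r, Mul(10, r)), -1) = Pow(Mul(11, r), -1) = Mul(Rational(1, 11), Pow(r, -1)))
Pow(Add(Mul(4797878, Pow(-715125, -1)), Function('K')(w)), Rational(1, 2)) = Pow(Add(Mul(4797878, Pow(-715125, -1)), Mul(Rational(1, 11), Pow(-564, -1))), Rational(1, 2)) = Pow(Add(Mul(4797878, Rational(-1, 715125)), Mul(Rational(1, 11), Rational(-1, 564))), Rational(1, 2)) = Pow(Add(Rational(-4797878, 715125), Rational(-1, 6204)), Rational(1, 2)) = Pow(Rational(-3307416693, 492959500), Rational(1, 2)) = Mul(Rational(1, 49295950), I, Pow(16304224792729335, Rational(1, 2)))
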